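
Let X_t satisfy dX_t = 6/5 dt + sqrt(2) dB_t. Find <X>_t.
<X>_t = 2*t

For an Itô process dX_t = a(t) dt + b(t) dB_t, the quadratic variation is <X>_t = int_0^t b(s)^2 ds (the drift term does not contribute). Here b(s) = sqrt(2), so
  b(s)^2 = 2.
Integrating from 0 to t:
  <X>_t = int_0^t (2) ds = 2*t.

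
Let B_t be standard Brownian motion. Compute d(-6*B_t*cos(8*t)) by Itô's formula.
d(-6*B_t*cos(8*t)) = (48*B_t*sin(8*t)) dt + (-6*cos(8*t)) dB_t

Itô's formula for f(t, x): d f(t, B_t) = (f_t + (1/2) f_xx) dt + f_x dB_t. Compute partials of f(t, x) = -6*x*cos(8*t):
  f_t(t,x)  = 48*x*sin(8*t)
  f_x(t,x)  = -6*cos(8*t)
  f_xx(t,x) = 0
Assemble drift = f_t + (1/2) f_xx = 48*x*sin(8*t) and diffusion = f_x = -6*cos(8*t). Substituting x = B_t:
  d(-6*B_t*cos(8*t)) = (48*B_t*sin(8*t)) dt + (-6*cos(8*t)) dB_t.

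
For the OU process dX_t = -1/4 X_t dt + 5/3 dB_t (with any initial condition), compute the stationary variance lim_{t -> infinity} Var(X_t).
lim Var(X_t) = 50/9

The OU SDE dX = -theta X dt + sigma dB admits the integrating factor exp(theta t): d(exp(theta t) X_t) = sigma exp(theta t) dB_t. Integrating from 0 to t gives X_t = x_0 * exp(-theta t) + sigma * int_0^t exp(-theta (t-s)) dB_s for any initial x_0. The Itô integral has variance (by the Itô isometry) sigma^2 * int_0^t exp(-2 theta (t - s)) ds = sigma^2 * (1 - exp(-2 theta t)) / (2 theta), independent of x_0.
With theta = 1/4, sigma = 5/3:
  Var(X_t) = (5/3)^2 * (1 - exp(-2*1/4 t)) / (2 * 1/4) = 50/9 - 50*exp(-t/2)/9.
As t -> infinity, exp(-2*1/4 t) -> 0, so the stationary variance is sigma^2 / (2 theta) = 50/9.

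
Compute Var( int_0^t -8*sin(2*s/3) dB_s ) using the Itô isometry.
Var = 32*t - 24*sin(4*t/3)

The Itô integral of a deterministic integrand f(s) has mean 0 because each increment f(s) * (B_{s+ds} - B_s) has mean 0. By the Itô isometry:
  Var( int_0^t f(s) dB_s ) = E[ (int_0^t f(s) dB_s)^2 ] = int_0^t f(s)^2 ds.
Here f(s) = -8*sin(2*s/3), so f(s)^2 = 64*sin(2*s/3)^2. Integrate:
  int_0^t (64*sin(2*s/3)^2) ds = 32*t - 24*sin(4*t/3).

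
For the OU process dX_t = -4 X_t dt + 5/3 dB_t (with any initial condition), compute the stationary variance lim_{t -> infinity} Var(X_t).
lim Var(X_t) = 25/72

The OU SDE dX = -theta X dt + sigma dB admits the integrating factor exp(theta t): d(exp(theta t) X_t) = sigma exp(theta t) dB_t. Integrating from 0 to t gives X_t = x_0 * exp(-theta t) + sigma * int_0^t exp(-theta (t-s)) dB_s for any initial x_0. The Itô integral has variance (by the Itô isometry) sigma^2 * int_0^t exp(-2 theta (t - s)) ds = sigma^2 * (1 - exp(-2 theta t)) / (2 theta), independent of x_0.
With theta = 4, sigma = 5/3:
  Var(X_t) = (5/3)^2 * (1 - exp(-2*4 t)) / (2 * 4) = 25/72 - 25*exp(-8*t)/72.
As t -> infinity, exp(-2*4 t) -> 0, so the stationary variance is sigma^2 / (2 theta) = 25/72.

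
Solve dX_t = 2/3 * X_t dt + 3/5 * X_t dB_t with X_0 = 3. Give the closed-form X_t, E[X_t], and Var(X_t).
X_t = 3 * exp((73/150) t + (3/5) B_t); E[X_t] = 3*exp(2*t/3); Var(X_t) = 9*(exp(9*t/25) - 1)*exp(4*t/3)

For GBM dX = mu X dt + sigma X dB with X_0 = x_0, apply Itô to Y = log X: dY = (mu - sigma^2/2) dt + sigma dB, so Y_t = log(x_0) + (mu - sigma^2/2) t + sigma B_t and hence X_t = x_0 * exp((mu - sigma^2/2) t + sigma B_t).
With mu = 2/3, sigma = 3/5, x_0 = 3, this gives:
  X_t = 3 * exp((73/150) * t + (3/5) * B_t).
Since sigma*B_t ~ Normal(0, sigma^2 t), E[exp(sigma*B_t)] = exp(sigma^2 t / 2); so E[X_t] = x_0 * exp((mu - sigma^2/2) t) * exp(sigma^2 t / 2) = x_0 * exp(mu t) = 3*exp(2*t/3).
Var(X_t) = E[X_t^2] - (E[X_t])^2 = x_0^2 * exp(2 mu t) * (exp(sigma^2 t) - 1) = 9*(exp(9*t/25) - 1)*exp(4*t/3).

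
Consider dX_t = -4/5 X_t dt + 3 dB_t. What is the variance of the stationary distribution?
lim Var(X_t) = 45/8

The OU SDE dX = -theta X dt + sigma dB admits the integrating factor exp(theta t): d(exp(theta t) X_t) = sigma exp(theta t) dB_t. Integrating from 0 to t gives X_t = x_0 * exp(-theta t) + sigma * int_0^t exp(-theta (t-s)) dB_s for any initial x_0. The Itô integral has variance (by the Itô isometry) sigma^2 * int_0^t exp(-2 theta (t - s)) ds = sigma^2 * (1 - exp(-2 theta t)) / (2 theta), independent of x_0.
With theta = 4/5, sigma = 3:
  Var(X_t) = (3)^2 * (1 - exp(-2*4/5 t)) / (2 * 4/5) = 45/8 - 45*exp(-8*t/5)/8.
As t -> infinity, exp(-2*4/5 t) -> 0, so the stationary variance is sigma^2 / (2 theta) = 45/8.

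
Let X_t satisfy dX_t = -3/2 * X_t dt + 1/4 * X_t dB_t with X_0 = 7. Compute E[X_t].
E[X_t] = 7*exp(-3*t/2)

For GBM dX = mu X dt + sigma X dB with X_0 = x_0, apply Itô to Y = log X: dY = (mu - sigma^2/2) dt + sigma dB, so Y_t = log(x_0) + (mu - sigma^2/2) t + sigma B_t and hence X_t = x_0 * exp((mu - sigma^2/2) t + sigma B_t).
With mu = -3/2, sigma = 1/4, x_0 = 7, this gives:
  X_t = 7 * exp((-49/32) * t + (1/4) * B_t).
Since sigma*B_t ~ Normal(0, sigma^2 t), E[exp(sigma*B_t)] = exp(sigma^2 t / 2); so E[X_t] = x_0 * exp((mu - sigma^2/2) t) * exp(sigma^2 t / 2) = x_0 * exp(mu t) = 7*exp(-3*t/2).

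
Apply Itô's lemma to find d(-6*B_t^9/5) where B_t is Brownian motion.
d(-6*B_t^9/5) = (-216*B_t^7/5) dt + (-54*B_t^8/5) dB_t

Itô's formula for f(B_t) gives d f(B_t) = f'(B_t) dB_t + (1/2) f''(B_t) dt. Compute derivatives of f(x) = -6*x^9/5:
  f'(x)  = -54*x^8/5
  f''(x) = -432*x^7/5
Substitute x = B_t and multiply the f'' term by 1/2:
  drift     = (1/2) * (-432*x^7/5) evaluated at B_t = -216*B_t^7/5
  diffusion = (-54*x^8/5) evaluated at B_t = -54*B_t^8/5
Therefore d(-6*B_t^9/5) = (-216*B_t^7/5) dt + (-54*B_t^8/5) dB_t.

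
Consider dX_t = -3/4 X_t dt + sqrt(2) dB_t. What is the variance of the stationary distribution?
lim Var(X_t) = 4/3

The OU SDE dX = -theta X dt + sigma dB admits the integrating factor exp(theta t): d(exp(theta t) X_t) = sigma exp(theta t) dB_t. Integrating from 0 to t gives X_t = x_0 * exp(-theta t) + sigma * int_0^t exp(-theta (t-s)) dB_s for any initial x_0. The Itô integral has variance (by the Itô isometry) sigma^2 * int_0^t exp(-2 theta (t - s)) ds = sigma^2 * (1 - exp(-2 theta t)) / (2 theta), independent of x_0.
With theta = 3/4, sigma = sqrt(2):
  Var(X_t) = (sqrt(2))^2 * (1 - exp(-2*3/4 t)) / (2 * 3/4) = 4/3 - 4*exp(-3*t/2)/3.
As t -> infinity, exp(-2*3/4 t) -> 0, so the stationary variance is sigma^2 / (2 theta) = 4/3.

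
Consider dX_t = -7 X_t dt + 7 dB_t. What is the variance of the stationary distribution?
lim Var(X_t) = 7/2

The OU SDE dX = -theta X dt + sigma dB admits the integrating factor exp(theta t): d(exp(theta t) X_t) = sigma exp(theta t) dB_t. Integrating from 0 to t gives X_t = x_0 * exp(-theta t) + sigma * int_0^t exp(-theta (t-s)) dB_s for any initial x_0. The Itô integral has variance (by the Itô isometry) sigma^2 * int_0^t exp(-2 theta (t - s)) ds = sigma^2 * (1 - exp(-2 theta t)) / (2 theta), independent of x_0.
With theta = 7, sigma = 7:
  Var(X_t) = (7)^2 * (1 - exp(-2*7 t)) / (2 * 7) = 7/2 - 7*exp(-14*t)/2.
As t -> infinity, exp(-2*7 t) -> 0, so the stationary variance is sigma^2 / (2 theta) = 7/2.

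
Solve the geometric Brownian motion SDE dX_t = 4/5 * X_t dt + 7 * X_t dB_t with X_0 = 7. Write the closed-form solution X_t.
X_t = 7 * exp((-237/10) * t + (7) * B_t)

For GBM dX = mu X dt + sigma X dB with X_0 = x_0, apply Itô to Y = log X: dY = (mu - sigma^2/2) dt + sigma dB, so Y_t = log(x_0) + (mu - sigma^2/2) t + sigma B_t and hence X_t = x_0 * exp((mu - sigma^2/2) t + sigma B_t).
With mu = 4/5, sigma = 7, x_0 = 7, this gives:
  X_t = 7 * exp((-237/10) * t + (7) * B_t).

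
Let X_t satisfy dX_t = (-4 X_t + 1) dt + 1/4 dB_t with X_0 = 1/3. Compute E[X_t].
E[X_t] = 1/4 + exp(-4*t)/12

Taking expectations and using E[dB_t] = 0, the mean m(t) = E[X_t] satisfies the ODE m'(t) = a m(t) + b with m(0) = x_0. With a = -4, b = 1, x_0 = 1/3, the solution is
  m(t) = x_0 * exp(a t) + (b/a) * (exp(a t) - 1)
       = (1/3) * exp((-4) t) + (1/(-4)) * (exp((-4) t) - 1)
       = 1/4 + exp(-4*t)/12.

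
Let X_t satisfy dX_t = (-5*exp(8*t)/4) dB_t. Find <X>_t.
<X>_t = 25*exp(16*t)/256 - 25/256

For an Itô process dX_t = a(t) dt + b(t) dB_t, the quadratic variation is <X>_t = int_0^t b(s)^2 ds (the drift term does not contribute). Here b(s) = -5*exp(8*s)/4, so
  b(s)^2 = 25*exp(16*s)/16.
Integrating from 0 to t:
  <X>_t = int_0^t (25*exp(16*s)/16) ds = 25*exp(16*t)/256 - 25/256.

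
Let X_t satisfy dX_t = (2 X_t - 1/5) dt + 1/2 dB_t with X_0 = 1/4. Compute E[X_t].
E[X_t] = 3*exp(2*t)/20 + 1/10

Taking expectations and using E[dB_t] = 0, the mean m(t) = E[X_t] satisfies the ODE m'(t) = a m(t) + b with m(0) = x_0. With a = 2, b = -1/5, x_0 = 1/4, the solution is
  m(t) = x_0 * exp(a t) + (b/a) * (exp(a t) - 1)
       = (1/4) * exp(2 t) + ((-1/5)/2) * (exp(2 t) - 1)
       = 3*exp(2*t)/20 + 1/10.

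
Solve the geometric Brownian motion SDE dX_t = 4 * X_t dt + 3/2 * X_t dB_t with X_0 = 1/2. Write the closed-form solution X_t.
X_t = 1/2 * exp((23/8) * t + (3/2) * B_t)

For GBM dX = mu X dt + sigma X dB with X_0 = x_0, apply Itô to Y = log X: dY = (mu - sigma^2/2) dt + sigma dB, so Y_t = log(x_0) + (mu - sigma^2/2) t + sigma B_t and hence X_t = x_0 * exp((mu - sigma^2/2) t + sigma B_t).
With mu = 4, sigma = 3/2, x_0 = 1/2, this gives:
  X_t = 1/2 * exp((23/8) * t + (3/2) * B_t).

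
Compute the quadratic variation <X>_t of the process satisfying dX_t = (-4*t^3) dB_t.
<X>_t = 16*t^7/7

For an Itô process dX_t = a(t) dt + b(t) dB_t, the quadratic variation is <X>_t = int_0^t b(s)^2 ds (the drift term does not contribute). Here b(s) = -4*s^3, so
  b(s)^2 = 16*s^6.
Integrating from 0 to t:
  <X>_t = int_0^t (16*s^6) ds = 16*t^7/7.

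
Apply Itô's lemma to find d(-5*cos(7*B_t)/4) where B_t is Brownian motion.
d(-5*cos(7*B_t)/4) = (245*cos(7*B_t)/8) dt + (35*sin(7*B_t)/4) dB_t

Itô's formula for f(B_t) gives d f(B_t) = f'(B_t) dB_t + (1/2) f''(B_t) dt. Compute derivatives of f(x) = -5*cos(7*x)/4:
  f'(x)  = 35*sin(7*x)/4
  f''(x) = 245*cos(7*x)/4
Substitute x = B_t and multiply the f'' term by 1/2:
  drift     = (1/2) * (245*cos(7*x)/4) evaluated at B_t = 245*cos(7*B_t)/8
  diffusion = (35*sin(7*x)/4) evaluated at B_t = 35*sin(7*B_t)/4
Therefore d(-5*cos(7*B_t)/4) = (245*cos(7*B_t)/8) dt + (35*sin(7*B_t)/4) dB_t.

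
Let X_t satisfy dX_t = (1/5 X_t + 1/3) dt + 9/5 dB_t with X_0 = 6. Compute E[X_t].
E[X_t] = 23*exp(t/5)/3 - 5/3

Taking expectations and using E[dB_t] = 0, the mean m(t) = E[X_t] satisfies the ODE m'(t) = a m(t) + b with m(0) = x_0. With a = 1/5, b = 1/3, x_0 = 6, the solution is
  m(t) = x_0 * exp(a t) + (b/a) * (exp(a t) - 1)
       = 6 * exp((1/5) t) + ((1/3)/(1/5)) * (exp((1/5) t) - 1)
       = 23*exp(t/5)/3 - 5/3.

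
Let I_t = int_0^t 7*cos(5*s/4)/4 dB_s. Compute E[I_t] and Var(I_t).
E[I_t] = 0; Var(I_t) = 49*t/32 + 49*sin(5*t/2)/80

The Itô integral of a deterministic integrand f(s) has mean 0 because each increment f(s) * (B_{s+ds} - B_s) has mean 0. By the Itô isometry:
  Var( int_0^t f(s) dB_s ) = E[ (int_0^t f(s) dB_s)^2 ] = int_0^t f(s)^2 ds.
Here f(s) = 7*cos(5*s/4)/4, so f(s)^2 = 49*cos(5*s/4)^2/16. Integrate:
  int_0^t (49*cos(5*s/4)^2/16) ds = 49*t/32 + 49*sin(5*t/2)/80.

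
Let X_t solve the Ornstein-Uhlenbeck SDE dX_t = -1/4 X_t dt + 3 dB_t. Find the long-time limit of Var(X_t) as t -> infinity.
lim Var(X_t) = 18

The OU SDE dX = -theta X dt + sigma dB admits the integrating factor exp(theta t): d(exp(theta t) X_t) = sigma exp(theta t) dB_t. Integrating from 0 to t gives X_t = x_0 * exp(-theta t) + sigma * int_0^t exp(-theta (t-s)) dB_s for any initial x_0. The Itô integral has variance (by the Itô isometry) sigma^2 * int_0^t exp(-2 theta (t - s)) ds = sigma^2 * (1 - exp(-2 theta t)) / (2 theta), independent of x_0.
With theta = 1/4, sigma = 3:
  Var(X_t) = (3)^2 * (1 - exp(-2*1/4 t)) / (2 * 1/4) = 18 - 18*exp(-t/2).
As t -> infinity, exp(-2*1/4 t) -> 0, so the stationary variance is sigma^2 / (2 theta) = 18.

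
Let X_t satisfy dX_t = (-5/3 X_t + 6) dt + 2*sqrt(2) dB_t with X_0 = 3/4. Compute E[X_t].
E[X_t] = 18/5 - 57*exp(-5*t/3)/20

Taking expectations and using E[dB_t] = 0, the mean m(t) = E[X_t] satisfies the ODE m'(t) = a m(t) + b with m(0) = x_0. With a = -5/3, b = 6, x_0 = 3/4, the solution is
  m(t) = x_0 * exp(a t) + (b/a) * (exp(a t) - 1)
       = (3/4) * exp((-5/3) t) + (6/(-5/3)) * (exp((-5/3) t) - 1)
       = 18/5 - 57*exp(-5*t/3)/20.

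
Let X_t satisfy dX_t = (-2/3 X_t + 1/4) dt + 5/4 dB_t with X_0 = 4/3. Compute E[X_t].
E[X_t] = 3/8 + 23*exp(-2*t/3)/24

Taking expectations and using E[dB_t] = 0, the mean m(t) = E[X_t] satisfies the ODE m'(t) = a m(t) + b with m(0) = x_0. With a = -2/3, b = 1/4, x_0 = 4/3, the solution is
  m(t) = x_0 * exp(a t) + (b/a) * (exp(a t) - 1)
       = (4/3) * exp((-2/3) t) + ((1/4)/(-2/3)) * (exp((-2/3) t) - 1)
       = 3/8 + 23*exp(-2*t/3)/24.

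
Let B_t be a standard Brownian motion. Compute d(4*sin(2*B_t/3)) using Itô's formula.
d(4*sin(2*B_t/3)) = (-8*sin(2*B_t/3)/9) dt + (8*cos(2*B_t/3)/3) dB_t

Itô's formula for f(B_t) gives d f(B_t) = f'(B_t) dB_t + (1/2) f''(B_t) dt. Compute derivatives of f(x) = 4*sin(2*x/3):
  f'(x)  = 8*cos(2*x/3)/3
  f''(x) = -16*sin(2*x/3)/9
Substitute x = B_t and multiply the f'' term by 1/2:
  drift     = (1/2) * (-16*sin(2*x/3)/9) evaluated at B_t = -8*sin(2*B_t/3)/9
  diffusion = (8*cos(2*x/3)/3) evaluated at B_t = 8*cos(2*B_t/3)/3
Therefore d(4*sin(2*B_t/3)) = (-8*sin(2*B_t/3)/9) dt + (8*cos(2*B_t/3)/3) dB_t.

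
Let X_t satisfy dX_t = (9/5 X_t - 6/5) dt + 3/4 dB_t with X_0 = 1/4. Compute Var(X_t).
Var(X_t) = 5*exp(18*t/5)/32 - 5/32

The variance V(t) = Var(X_t) satisfies V'(t) = 2 a V(t) + c^2 with V(0) = 0 (drift coefficient is linear in X, diffusion is constant). With a = 9/5, c = 3/4, the solution is
  V(t) = (c^2 / (2 a)) * (exp(2 a t) - 1)
       = ((3/4)^2 / (2*(9/5))) * (exp((18/5) t) - 1)
       = 5*exp(18*t/5)/32 - 5/32.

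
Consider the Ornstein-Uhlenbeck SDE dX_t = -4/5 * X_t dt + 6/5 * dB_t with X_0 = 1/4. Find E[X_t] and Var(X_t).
E[X_t] = exp(-4*t/5)/4; Var(X_t) = 9/10 - 9*exp(-8*t/5)/10

The OU SDE dX = -theta X dt + sigma dB admits the integrating factor exp(theta t): d(exp(theta t) X_t) = sigma exp(theta t) dB_t. Integrating from 0 to t:
  X_t = x_0 * exp(-theta t) + sigma * int_0^t exp(-theta (t-s)) dB_s.
The Itô integral has mean 0 and (by the Itô isometry) variance sigma^2 * int_0^t exp(-2 theta (t - s)) ds = sigma^2 * (1 - exp(-2 theta t)) / (2 theta).
With theta = 4/5, sigma = 6/5, x_0 = 1/4:
  E[X_t] = 1/4 * exp(-4/5 t) = exp(-4*t/5)/4
  Var(X_t) = (6/5)^2 * (1 - exp(-2*4/5 t)) / (2 * 4/5) = 9/10 - 9*exp(-8*t/5)/10.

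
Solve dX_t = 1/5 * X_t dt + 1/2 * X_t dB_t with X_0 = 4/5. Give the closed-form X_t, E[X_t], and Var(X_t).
X_t = 4/5 * exp((3/40) t + (1/2) B_t); E[X_t] = 4*exp(t/5)/5; Var(X_t) = 16*(exp(t/4) - 1)*exp(2*t/5)/25

For GBM dX = mu X dt + sigma X dB with X_0 = x_0, apply Itô to Y = log X: dY = (mu - sigma^2/2) dt + sigma dB, so Y_t = log(x_0) + (mu - sigma^2/2) t + sigma B_t and hence X_t = x_0 * exp((mu - sigma^2/2) t + sigma B_t).
With mu = 1/5, sigma = 1/2, x_0 = 4/5, this gives:
  X_t = 4/5 * exp((3/40) * t + (1/2) * B_t).
Since sigma*B_t ~ Normal(0, sigma^2 t), E[exp(sigma*B_t)] = exp(sigma^2 t / 2); so E[X_t] = x_0 * exp((mu - sigma^2/2) t) * exp(sigma^2 t / 2) = x_0 * exp(mu t) = 4*exp(t/5)/5.
Var(X_t) = E[X_t^2] - (E[X_t])^2 = x_0^2 * exp(2 mu t) * (exp(sigma^2 t) - 1) = 16*(exp(t/4) - 1)*exp(2*t/5)/25.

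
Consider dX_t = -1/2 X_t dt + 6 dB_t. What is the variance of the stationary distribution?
lim Var(X_t) = 36

The OU SDE dX = -theta X dt + sigma dB admits the integrating factor exp(theta t): d(exp(theta t) X_t) = sigma exp(theta t) dB_t. Integrating from 0 to t gives X_t = x_0 * exp(-theta t) + sigma * int_0^t exp(-theta (t-s)) dB_s for any initial x_0. The Itô integral has variance (by the Itô isometry) sigma^2 * int_0^t exp(-2 theta (t - s)) ds = sigma^2 * (1 - exp(-2 theta t)) / (2 theta), independent of x_0.
With theta = 1/2, sigma = 6:
  Var(X_t) = (6)^2 * (1 - exp(-2*1/2 t)) / (2 * 1/2) = 36 - 36*exp(-t).
As t -> infinity, exp(-2*1/2 t) -> 0, so the stationary variance is sigma^2 / (2 theta) = 36.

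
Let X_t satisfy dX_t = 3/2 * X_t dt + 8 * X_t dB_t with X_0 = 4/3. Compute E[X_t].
E[X_t] = 4*exp(3*t/2)/3

For GBM dX = mu X dt + sigma X dB with X_0 = x_0, apply Itô to Y = log X: dY = (mu - sigma^2/2) dt + sigma dB, so Y_t = log(x_0) + (mu - sigma^2/2) t + sigma B_t and hence X_t = x_0 * exp((mu - sigma^2/2) t + sigma B_t).
With mu = 3/2, sigma = 8, x_0 = 4/3, this gives:
  X_t = 4/3 * exp((-61/2) * t + (8) * B_t).
Since sigma*B_t ~ Normal(0, sigma^2 t), E[exp(sigma*B_t)] = exp(sigma^2 t / 2); so E[X_t] = x_0 * exp((mu - sigma^2/2) t) * exp(sigma^2 t / 2) = x_0 * exp(mu t) = 4*exp(3*t/2)/3.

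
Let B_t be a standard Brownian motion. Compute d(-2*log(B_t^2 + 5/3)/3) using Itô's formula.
d(-2*log(B_t^2 + 5/3)/3) = (2*(3*B_t^2 - 5)/(3*B_t^2 + 5)^2) dt + (-4*B_t/(3*B_t^2 + 5)) dB_t

Itô's formula for f(B_t) gives d f(B_t) = f'(B_t) dB_t + (1/2) f''(B_t) dt. Compute derivatives of f(x) = -2*log(x^2 + 5/3)/3:
  f'(x)  = -4*x/(3*x^2 + 5)
  f''(x) = 4*(3*x^2 - 5)/(3*x^2 + 5)^2
Substitute x = B_t and multiply the f'' term by 1/2:
  drift     = (1/2) * (4*(3*x^2 - 5)/(3*x^2 + 5)^2) evaluated at B_t = 2*(3*B_t^2 - 5)/(3*B_t^2 + 5)^2
  diffusion = (-4*x/(3*x^2 + 5)) evaluated at B_t = -4*B_t/(3*B_t^2 + 5)
Therefore d(-2*log(B_t^2 + 5/3)/3) = (2*(3*B_t^2 - 5)/(3*B_t^2 + 5)^2) dt + (-4*B_t/(3*B_t^2 + 5)) dB_t.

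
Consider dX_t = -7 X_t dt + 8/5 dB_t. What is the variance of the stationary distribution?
lim Var(X_t) = 32/175

The OU SDE dX = -theta X dt + sigma dB admits the integrating factor exp(theta t): d(exp(theta t) X_t) = sigma exp(theta t) dB_t. Integrating from 0 to t gives X_t = x_0 * exp(-theta t) + sigma * int_0^t exp(-theta (t-s)) dB_s for any initial x_0. The Itô integral has variance (by the Itô isometry) sigma^2 * int_0^t exp(-2 theta (t - s)) ds = sigma^2 * (1 - exp(-2 theta t)) / (2 theta), independent of x_0.
With theta = 7, sigma = 8/5:
  Var(X_t) = (8/5)^2 * (1 - exp(-2*7 t)) / (2 * 7) = 32/175 - 32*exp(-14*t)/175.
As t -> infinity, exp(-2*7 t) -> 0, so the stationary variance is sigma^2 / (2 theta) = 32/175.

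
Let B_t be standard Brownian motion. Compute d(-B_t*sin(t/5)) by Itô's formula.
d(-B_t*sin(t/5)) = (-B_t*cos(t/5)/5) dt + (-sin(t/5)) dB_t

Itô's formula for f(t, x): d f(t, B_t) = (f_t + (1/2) f_xx) dt + f_x dB_t. Compute partials of f(t, x) = -x*sin(t/5):
  f_t(t,x)  = -x*cos(t/5)/5
  f_x(t,x)  = -sin(t/5)
  f_xx(t,x) = 0
Assemble drift = f_t + (1/2) f_xx = -x*cos(t/5)/5 and diffusion = f_x = -sin(t/5). Substituting x = B_t:
  d(-B_t*sin(t/5)) = (-B_t*cos(t/5)/5) dt + (-sin(t/5)) dB_t.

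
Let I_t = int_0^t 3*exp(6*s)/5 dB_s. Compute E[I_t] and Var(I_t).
E[I_t] = 0; Var(I_t) = 3*exp(12*t)/100 - 3/100

The Itô integral of a deterministic integrand f(s) has mean 0 because each increment f(s) * (B_{s+ds} - B_s) has mean 0. By the Itô isometry:
  Var( int_0^t f(s) dB_s ) = E[ (int_0^t f(s) dB_s)^2 ] = int_0^t f(s)^2 ds.
Here f(s) = 3*exp(6*s)/5, so f(s)^2 = 9*exp(12*s)/25. Integrate:
  int_0^t (9*exp(12*s)/25) ds = 3*exp(12*t)/100 - 3/100.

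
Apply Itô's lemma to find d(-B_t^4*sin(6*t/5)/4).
d(-B_t^4*sin(6*t/5)/4) = (-3*B_t^2*(B_t^2*cos(6*t/5) + 5*sin(6*t/5))/10) dt + (-B_t^3*sin(6*t/5)) dB_t

Itô's formula for f(t, x): d f(t, B_t) = (f_t + (1/2) f_xx) dt + f_x dB_t. Compute partials of f(t, x) = -x^4*sin(6*t/5)/4:
  f_t(t,x)  = -3*x^4*cos(6*t/5)/10
  f_x(t,x)  = -x^3*sin(6*t/5)
  f_xx(t,x) = -3*x^2*sin(6*t/5)
Assemble drift = f_t + (1/2) f_xx = -3*x^2*(x^2*cos(6*t/5) + 5*sin(6*t/5))/10 and diffusion = f_x = -x^3*sin(6*t/5). Substituting x = B_t:
  d(-B_t^4*sin(6*t/5)/4) = (-3*B_t^2*(B_t^2*cos(6*t/5) + 5*sin(6*t/5))/10) dt + (-B_t^3*sin(6*t/5)) dB_t.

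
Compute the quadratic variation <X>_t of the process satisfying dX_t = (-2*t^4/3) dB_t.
<X>_t = 4*t^9/81

For an Itô process dX_t = a(t) dt + b(t) dB_t, the quadratic variation is <X>_t = int_0^t b(s)^2 ds (the drift term does not contribute). Here b(s) = -2*s^4/3, so
  b(s)^2 = 4*s^8/9.
Integrating from 0 to t:
  <X>_t = int_0^t (4*s^8/9) ds = 4*t^9/81.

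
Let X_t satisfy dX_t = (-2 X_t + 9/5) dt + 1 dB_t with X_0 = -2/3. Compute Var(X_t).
Var(X_t) = 1/4 - exp(-4*t)/4

The variance V(t) = Var(X_t) satisfies V'(t) = 2 a V(t) + c^2 with V(0) = 0 (drift coefficient is linear in X, diffusion is constant). With a = -2, c = 1, the solution is
  V(t) = (c^2 / (2 a)) * (exp(2 a t) - 1)
       = (1^2 / (2*(-2))) * (exp((-4) t) - 1)
       = 1/4 - exp(-4*t)/4.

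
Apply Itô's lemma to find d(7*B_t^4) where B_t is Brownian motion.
d(7*B_t^4) = (42*B_t^2) dt + (28*B_t^3) dB_t

Itô's formula for f(B_t) gives d f(B_t) = f'(B_t) dB_t + (1/2) f''(B_t) dt. Compute derivatives of f(x) = 7*x^4:
  f'(x)  = 28*x^3
  f''(x) = 84*x^2
Substitute x = B_t and multiply the f'' term by 1/2:
  drift     = (1/2) * (84*x^2) evaluated at B_t = 42*B_t^2
  diffusion = (28*x^3) evaluated at B_t = 28*B_t^3
Therefore d(7*B_t^4) = (42*B_t^2) dt + (28*B_t^3) dB_t.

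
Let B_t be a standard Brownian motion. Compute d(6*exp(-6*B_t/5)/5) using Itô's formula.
d(6*exp(-6*B_t/5)/5) = (108*exp(-6*B_t/5)/125) dt + (-36*exp(-6*B_t/5)/25) dB_t

Itô's formula for f(B_t) gives d f(B_t) = f'(B_t) dB_t + (1/2) f''(B_t) dt. Compute derivatives of f(x) = 6*exp(-6*x/5)/5:
  f'(x)  = -36*exp(-6*x/5)/25
  f''(x) = 216*exp(-6*x/5)/125
Substitute x = B_t and multiply the f'' term by 1/2:
  drift     = (1/2) * (216*exp(-6*x/5)/125) evaluated at B_t = 108*exp(-6*B_t/5)/125
  diffusion = (-36*exp(-6*x/5)/25) evaluated at B_t = -36*exp(-6*B_t/5)/25
Therefore d(6*exp(-6*B_t/5)/5) = (108*exp(-6*B_t/5)/125) dt + (-36*exp(-6*B_t/5)/25) dB_t.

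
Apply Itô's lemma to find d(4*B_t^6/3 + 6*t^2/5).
d(4*B_t^6/3 + 6*t^2/5) = (20*B_t^4 + 12*t/5) dt + (8*B_t^5) dB_t

Itô's formula for f(t, x): d f(t, B_t) = (f_t + (1/2) f_xx) dt + f_x dB_t. Compute partials of f(t, x) = 6*t^2/5 + 4*x^6/3:
  f_t(t,x)  = 12*t/5
  f_x(t,x)  = 8*x^5
  f_xx(t,x) = 40*x^4
Assemble drift = f_t + (1/2) f_xx = 12*t/5 + 20*x^4 and diffusion = f_x = 8*x^5. Substituting x = B_t:
  d(4*B_t^6/3 + 6*t^2/5) = (20*B_t^4 + 12*t/5) dt + (8*B_t^5) dB_t.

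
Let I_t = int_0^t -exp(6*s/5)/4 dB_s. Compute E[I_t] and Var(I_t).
E[I_t] = 0; Var(I_t) = 5*exp(12*t/5)/192 - 5/192

The Itô integral of a deterministic integrand f(s) has mean 0 because each increment f(s) * (B_{s+ds} - B_s) has mean 0. By the Itô isometry:
  Var( int_0^t f(s) dB_s ) = E[ (int_0^t f(s) dB_s)^2 ] = int_0^t f(s)^2 ds.
Here f(s) = -exp(6*s/5)/4, so f(s)^2 = exp(12*s/5)/16. Integrate:
  int_0^t (exp(12*s/5)/16) ds = 5*exp(12*t/5)/192 - 5/192.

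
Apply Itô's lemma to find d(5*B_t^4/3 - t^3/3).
d(5*B_t^4/3 - t^3/3) = (10*B_t^2 - t^2) dt + (20*B_t^3/3) dB_t

Itô's formula for f(t, x): d f(t, B_t) = (f_t + (1/2) f_xx) dt + f_x dB_t. Compute partials of f(t, x) = -t^3/3 + 5*x^4/3:
  f_t(t,x)  = -t^2
  f_x(t,x)  = 20*x^3/3
  f_xx(t,x) = 20*x^2
Assemble drift = f_t + (1/2) f_xx = -t^2 + 10*x^2 and diffusion = f_x = 20*x^3/3. Substituting x = B_t:
  d(5*B_t^4/3 - t^3/3) = (10*B_t^2 - t^2) dt + (20*B_t^3/3) dB_t.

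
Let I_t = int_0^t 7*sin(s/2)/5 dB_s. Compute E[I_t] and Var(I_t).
E[I_t] = 0; Var(I_t) = 49*t/50 - 49*sin(t)/50

The Itô integral of a deterministic integrand f(s) has mean 0 because each increment f(s) * (B_{s+ds} - B_s) has mean 0. By the Itô isometry:
  Var( int_0^t f(s) dB_s ) = E[ (int_0^t f(s) dB_s)^2 ] = int_0^t f(s)^2 ds.
Here f(s) = 7*sin(s/2)/5, so f(s)^2 = 49*sin(s/2)^2/25. Integrate:
  int_0^t (49*sin(s/2)^2/25) ds = 49*t/50 - 49*sin(t)/50.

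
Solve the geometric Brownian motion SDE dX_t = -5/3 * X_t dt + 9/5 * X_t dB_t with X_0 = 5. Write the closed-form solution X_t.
X_t = 5 * exp((-493/150) * t + (9/5) * B_t)

For GBM dX = mu X dt + sigma X dB with X_0 = x_0, apply Itô to Y = log X: dY = (mu - sigma^2/2) dt + sigma dB, so Y_t = log(x_0) + (mu - sigma^2/2) t + sigma B_t and hence X_t = x_0 * exp((mu - sigma^2/2) t + sigma B_t).
With mu = -5/3, sigma = 9/5, x_0 = 5, this gives:
  X_t = 5 * exp((-493/150) * t + (9/5) * B_t).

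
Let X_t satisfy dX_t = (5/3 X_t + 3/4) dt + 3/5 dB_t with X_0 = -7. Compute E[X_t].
E[X_t] = -131*exp(5*t/3)/20 - 9/20

Taking expectations and using E[dB_t] = 0, the mean m(t) = E[X_t] satisfies the ODE m'(t) = a m(t) + b with m(0) = x_0. With a = 5/3, b = 3/4, x_0 = -7, the solution is
  m(t) = x_0 * exp(a t) + (b/a) * (exp(a t) - 1)
       = (-7) * exp((5/3) t) + ((3/4)/(5/3)) * (exp((5/3) t) - 1)
       = -131*exp(5*t/3)/20 - 9/20.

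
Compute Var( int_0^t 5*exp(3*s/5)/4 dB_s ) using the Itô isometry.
Var = 125*exp(6*t/5)/96 - 125/96

The Itô integral of a deterministic integrand f(s) has mean 0 because each increment f(s) * (B_{s+ds} - B_s) has mean 0. By the Itô isometry:
  Var( int_0^t f(s) dB_s ) = E[ (int_0^t f(s) dB_s)^2 ] = int_0^t f(s)^2 ds.
Here f(s) = 5*exp(3*s/5)/4, so f(s)^2 = 25*exp(6*s/5)/16. Integrate:
  int_0^t (25*exp(6*s/5)/16) ds = 125*exp(6*t/5)/96 - 125/96.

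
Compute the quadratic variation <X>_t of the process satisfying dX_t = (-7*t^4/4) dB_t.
<X>_t = 49*t^9/144

For an Itô process dX_t = a(t) dt + b(t) dB_t, the quadratic variation is <X>_t = int_0^t b(s)^2 ds (the drift term does not contribute). Here b(s) = -7*s^4/4, so
  b(s)^2 = 49*s^8/16.
Integrating from 0 to t:
  <X>_t = int_0^t (49*s^8/16) ds = 49*t^9/144.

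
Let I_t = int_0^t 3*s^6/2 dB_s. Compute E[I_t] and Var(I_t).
E[I_t] = 0; Var(I_t) = 9*t^13/52

The Itô integral of a deterministic integrand f(s) has mean 0 because each increment f(s) * (B_{s+ds} - B_s) has mean 0. By the Itô isometry:
  Var( int_0^t f(s) dB_s ) = E[ (int_0^t f(s) dB_s)^2 ] = int_0^t f(s)^2 ds.
Here f(s) = 3*s^6/2, so f(s)^2 = 9*s^12/4. Integrate:
  int_0^t (9*s^12/4) ds = 9*t^13/52.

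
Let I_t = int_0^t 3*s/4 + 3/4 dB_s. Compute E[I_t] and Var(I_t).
E[I_t] = 0; Var(I_t) = 3*t*(t^2 + 3*t + 3)/16

The Itô integral of a deterministic integrand f(s) has mean 0 because each increment f(s) * (B_{s+ds} - B_s) has mean 0. By the Itô isometry:
  Var( int_0^t f(s) dB_s ) = E[ (int_0^t f(s) dB_s)^2 ] = int_0^t f(s)^2 ds.
Here f(s) = 3*s/4 + 3/4, so f(s)^2 = 9*(s + 1)^2/16. Integrate:
  int_0^t (9*(s + 1)^2/16) ds = 3*t*(t^2 + 3*t + 3)/16.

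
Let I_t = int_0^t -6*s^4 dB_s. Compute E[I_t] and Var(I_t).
E[I_t] = 0; Var(I_t) = 4*t^9

The Itô integral of a deterministic integrand f(s) has mean 0 because each increment f(s) * (B_{s+ds} - B_s) has mean 0. By the Itô isometry:
  Var( int_0^t f(s) dB_s ) = E[ (int_0^t f(s) dB_s)^2 ] = int_0^t f(s)^2 ds.
Here f(s) = -6*s^4, so f(s)^2 = 36*s^8. Integrate:
  int_0^t (36*s^8) ds = 4*t^9.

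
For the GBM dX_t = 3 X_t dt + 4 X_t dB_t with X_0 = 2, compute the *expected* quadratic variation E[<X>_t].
E[<X>_t] = 32*exp(22*t)/11 - 32/11

<X>_t = int_0^t (4 * X_s)^2 ds. Taking expectation inside the integral: E[<X>_t] = 4^2 * int_0^t E[X_s^2] ds. For GBM, E[X_s^2] = x_0^2 * exp((2 mu + sigma^2) s). Integrating:
  E[<X>_t] = 4^2 * 2^2 * (exp((2*3 + 4^2) t) - 1) / (2*3 + 4^2)
           = 4^2 * 2^2 * (exp(22 t) - 1) / 22 = 32*exp(22*t)/11 - 32/11.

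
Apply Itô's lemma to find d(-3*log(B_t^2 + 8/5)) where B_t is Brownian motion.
d(-3*log(B_t^2 + 8/5)) = (15*(5*B_t^2 - 8)/(5*B_t^2 + 8)^2) dt + (-30*B_t/(5*B_t^2 + 8)) dB_t

Itô's formula for f(B_t) gives d f(B_t) = f'(B_t) dB_t + (1/2) f''(B_t) dt. Compute derivatives of f(x) = -3*log(x^2 + 8/5):
  f'(x)  = -30*x/(5*x^2 + 8)
  f''(x) = 30*(5*x^2 - 8)/(5*x^2 + 8)^2
Substitute x = B_t and multiply the f'' term by 1/2:
  drift     = (1/2) * (30*(5*x^2 - 8)/(5*x^2 + 8)^2) evaluated at B_t = 15*(5*B_t^2 - 8)/(5*B_t^2 + 8)^2
  diffusion = (-30*x/(5*x^2 + 8)) evaluated at B_t = -30*B_t/(5*B_t^2 + 8)
Therefore d(-3*log(B_t^2 + 8/5)) = (15*(5*B_t^2 - 8)/(5*B_t^2 + 8)^2) dt + (-30*B_t/(5*B_t^2 + 8)) dB_t.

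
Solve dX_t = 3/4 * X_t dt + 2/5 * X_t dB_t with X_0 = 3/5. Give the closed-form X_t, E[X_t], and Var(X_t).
X_t = 3/5 * exp((67/100) t + (2/5) B_t); E[X_t] = 3*exp(3*t/4)/5; Var(X_t) = 9*(exp(4*t/25) - 1)*exp(3*t/2)/25

For GBM dX = mu X dt + sigma X dB with X_0 = x_0, apply Itô to Y = log X: dY = (mu - sigma^2/2) dt + sigma dB, so Y_t = log(x_0) + (mu - sigma^2/2) t + sigma B_t and hence X_t = x_0 * exp((mu - sigma^2/2) t + sigma B_t).
With mu = 3/4, sigma = 2/5, x_0 = 3/5, this gives:
  X_t = 3/5 * exp((67/100) * t + (2/5) * B_t).
Since sigma*B_t ~ Normal(0, sigma^2 t), E[exp(sigma*B_t)] = exp(sigma^2 t / 2); so E[X_t] = x_0 * exp((mu - sigma^2/2) t) * exp(sigma^2 t / 2) = x_0 * exp(mu t) = 3*exp(3*t/4)/5.
Var(X_t) = E[X_t^2] - (E[X_t])^2 = x_0^2 * exp(2 mu t) * (exp(sigma^2 t) - 1) = 9*(exp(4*t/25) - 1)*exp(3*t/2)/25.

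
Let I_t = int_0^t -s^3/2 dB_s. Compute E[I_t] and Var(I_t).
E[I_t] = 0; Var(I_t) = t^7/28

The Itô integral of a deterministic integrand f(s) has mean 0 because each increment f(s) * (B_{s+ds} - B_s) has mean 0. By the Itô isometry:
  Var( int_0^t f(s) dB_s ) = E[ (int_0^t f(s) dB_s)^2 ] = int_0^t f(s)^2 ds.
Here f(s) = -s^3/2, so f(s)^2 = s^6/4. Integrate:
  int_0^t (s^6/4) ds = t^7/28.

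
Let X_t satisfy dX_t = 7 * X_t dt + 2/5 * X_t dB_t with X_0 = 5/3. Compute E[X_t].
E[X_t] = 5*exp(7*t)/3

For GBM dX = mu X dt + sigma X dB with X_0 = x_0, apply Itô to Y = log X: dY = (mu - sigma^2/2) dt + sigma dB, so Y_t = log(x_0) + (mu - sigma^2/2) t + sigma B_t and hence X_t = x_0 * exp((mu - sigma^2/2) t + sigma B_t).
With mu = 7, sigma = 2/5, x_0 = 5/3, this gives:
  X_t = 5/3 * exp((173/25) * t + (2/5) * B_t).
Since sigma*B_t ~ Normal(0, sigma^2 t), E[exp(sigma*B_t)] = exp(sigma^2 t / 2); so E[X_t] = x_0 * exp((mu - sigma^2/2) t) * exp(sigma^2 t / 2) = x_0 * exp(mu t) = 5*exp(7*t)/3.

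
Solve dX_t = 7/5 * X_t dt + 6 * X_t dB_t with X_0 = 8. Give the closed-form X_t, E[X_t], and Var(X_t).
X_t = 8 * exp((-83/5) t + (6) B_t); E[X_t] = 8*exp(7*t/5); Var(X_t) = 64*(exp(36*t) - 1)*exp(14*t/5)

For GBM dX = mu X dt + sigma X dB with X_0 = x_0, apply Itô to Y = log X: dY = (mu - sigma^2/2) dt + sigma dB, so Y_t = log(x_0) + (mu - sigma^2/2) t + sigma B_t and hence X_t = x_0 * exp((mu - sigma^2/2) t + sigma B_t).
With mu = 7/5, sigma = 6, x_0 = 8, this gives:
  X_t = 8 * exp((-83/5) * t + (6) * B_t).
Since sigma*B_t ~ Normal(0, sigma^2 t), E[exp(sigma*B_t)] = exp(sigma^2 t / 2); so E[X_t] = x_0 * exp((mu - sigma^2/2) t) * exp(sigma^2 t / 2) = x_0 * exp(mu t) = 8*exp(7*t/5).
Var(X_t) = E[X_t^2] - (E[X_t])^2 = x_0^2 * exp(2 mu t) * (exp(sigma^2 t) - 1) = 64*(exp(36*t) - 1)*exp(14*t/5).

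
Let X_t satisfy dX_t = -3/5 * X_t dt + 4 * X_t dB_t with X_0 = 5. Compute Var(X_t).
Var(X_t) = (25*exp(16*t) - 25)*exp(-6*t/5)

For GBM dX = mu X dt + sigma X dB with X_0 = x_0, apply Itô to Y = log X: dY = (mu - sigma^2/2) dt + sigma dB, so Y_t = log(x_0) + (mu - sigma^2/2) t + sigma B_t and hence X_t = x_0 * exp((mu - sigma^2/2) t + sigma B_t).
With mu = -3/5, sigma = 4, x_0 = 5, this gives:
  X_t = 5 * exp((-43/5) * t + (4) * B_t).
Since sigma*B_t ~ Normal(0, sigma^2 t), E[exp(sigma*B_t)] = exp(sigma^2 t / 2); so E[X_t] = x_0 * exp((mu - sigma^2/2) t) * exp(sigma^2 t / 2) = x_0 * exp(mu t) = 5*exp(-3*t/5).
Var(X_t) = E[X_t^2] - (E[X_t])^2 = x_0^2 * exp(2 mu t) * (exp(sigma^2 t) - 1) = (25*exp(16*t) - 25)*exp(-6*t/5).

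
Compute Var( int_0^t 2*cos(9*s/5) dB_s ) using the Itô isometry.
Var = 2*t + 5*sin(18*t/5)/9

The Itô integral of a deterministic integrand f(s) has mean 0 because each increment f(s) * (B_{s+ds} - B_s) has mean 0. By the Itô isometry:
  Var( int_0^t f(s) dB_s ) = E[ (int_0^t f(s) dB_s)^2 ] = int_0^t f(s)^2 ds.
Here f(s) = 2*cos(9*s/5), so f(s)^2 = 4*cos(9*s/5)^2. Integrate:
  int_0^t (4*cos(9*s/5)^2) ds = 2*t + 5*sin(18*t/5)/9.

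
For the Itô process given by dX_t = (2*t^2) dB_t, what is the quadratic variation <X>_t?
<X>_t = 4*t^5/5

For an Itô process dX_t = a(t) dt + b(t) dB_t, the quadratic variation is <X>_t = int_0^t b(s)^2 ds (the drift term does not contribute). Here b(s) = 2*s^2, so
  b(s)^2 = 4*s^4.
Integrating from 0 to t:
  <X>_t = int_0^t (4*s^4) ds = 4*t^5/5.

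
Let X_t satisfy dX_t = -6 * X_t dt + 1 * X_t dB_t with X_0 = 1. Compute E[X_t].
E[X_t] = exp(-6*t)

For GBM dX = mu X dt + sigma X dB with X_0 = x_0, apply Itô to Y = log X: dY = (mu - sigma^2/2) dt + sigma dB, so Y_t = log(x_0) + (mu - sigma^2/2) t + sigma B_t and hence X_t = x_0 * exp((mu - sigma^2/2) t + sigma B_t).
With mu = -6, sigma = 1, x_0 = 1, this gives:
  X_t = 1 * exp((-13/2) * t + (1) * B_t).
Since sigma*B_t ~ Normal(0, sigma^2 t), E[exp(sigma*B_t)] = exp(sigma^2 t / 2); so E[X_t] = x_0 * exp((mu - sigma^2/2) t) * exp(sigma^2 t / 2) = x_0 * exp(mu t) = exp(-6*t).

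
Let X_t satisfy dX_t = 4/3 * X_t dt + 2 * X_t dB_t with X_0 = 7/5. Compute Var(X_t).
Var(X_t) = 49*(exp(4*t) - 1)*exp(8*t/3)/25

For GBM dX = mu X dt + sigma X dB with X_0 = x_0, apply Itô to Y = log X: dY = (mu - sigma^2/2) dt + sigma dB, so Y_t = log(x_0) + (mu - sigma^2/2) t + sigma B_t and hence X_t = x_0 * exp((mu - sigma^2/2) t + sigma B_t).
With mu = 4/3, sigma = 2, x_0 = 7/5, this gives:
  X_t = 7/5 * exp((-2/3) * t + (2) * B_t).
Since sigma*B_t ~ Normal(0, sigma^2 t), E[exp(sigma*B_t)] = exp(sigma^2 t / 2); so E[X_t] = x_0 * exp((mu - sigma^2/2) t) * exp(sigma^2 t / 2) = x_0 * exp(mu t) = 7*exp(4*t/3)/5.
Var(X_t) = E[X_t^2] - (E[X_t])^2 = x_0^2 * exp(2 mu t) * (exp(sigma^2 t) - 1) = 49*(exp(4*t) - 1)*exp(8*t/3)/25.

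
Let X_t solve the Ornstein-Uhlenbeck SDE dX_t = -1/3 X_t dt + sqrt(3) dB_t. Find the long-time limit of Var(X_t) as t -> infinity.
lim Var(X_t) = 9/2

The OU SDE dX = -theta X dt + sigma dB admits the integrating factor exp(theta t): d(exp(theta t) X_t) = sigma exp(theta t) dB_t. Integrating from 0 to t gives X_t = x_0 * exp(-theta t) + sigma * int_0^t exp(-theta (t-s)) dB_s for any initial x_0. The Itô integral has variance (by the Itô isometry) sigma^2 * int_0^t exp(-2 theta (t - s)) ds = sigma^2 * (1 - exp(-2 theta t)) / (2 theta), independent of x_0.
With theta = 1/3, sigma = sqrt(3):
  Var(X_t) = (sqrt(3))^2 * (1 - exp(-2*1/3 t)) / (2 * 1/3) = 9/2 - 9*exp(-2*t/3)/2.
As t -> infinity, exp(-2*1/3 t) -> 0, so the stationary variance is sigma^2 / (2 theta) = 9/2.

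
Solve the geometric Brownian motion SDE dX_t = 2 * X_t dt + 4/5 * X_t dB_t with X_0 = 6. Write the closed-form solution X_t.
X_t = 6 * exp((42/25) * t + (4/5) * B_t)

For GBM dX = mu X dt + sigma X dB with X_0 = x_0, apply Itô to Y = log X: dY = (mu - sigma^2/2) dt + sigma dB, so Y_t = log(x_0) + (mu - sigma^2/2) t + sigma B_t and hence X_t = x_0 * exp((mu - sigma^2/2) t + sigma B_t).
With mu = 2, sigma = 4/5, x_0 = 6, this gives:
  X_t = 6 * exp((42/25) * t + (4/5) * B_t).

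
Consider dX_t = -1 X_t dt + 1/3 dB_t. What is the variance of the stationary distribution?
lim Var(X_t) = 1/18

The OU SDE dX = -theta X dt + sigma dB admits the integrating factor exp(theta t): d(exp(theta t) X_t) = sigma exp(theta t) dB_t. Integrating from 0 to t gives X_t = x_0 * exp(-theta t) + sigma * int_0^t exp(-theta (t-s)) dB_s for any initial x_0. The Itô integral has variance (by the Itô isometry) sigma^2 * int_0^t exp(-2 theta (t - s)) ds = sigma^2 * (1 - exp(-2 theta t)) / (2 theta), independent of x_0.
With theta = 1, sigma = 1/3:
  Var(X_t) = (1/3)^2 * (1 - exp(-2*1 t)) / (2 * 1) = 1/18 - exp(-2*t)/18.
As t -> infinity, exp(-2*1 t) -> 0, so the stationary variance is sigma^2 / (2 theta) = 1/18.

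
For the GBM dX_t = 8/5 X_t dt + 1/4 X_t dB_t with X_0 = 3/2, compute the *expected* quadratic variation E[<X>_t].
E[<X>_t] = 5*exp(261*t/80)/116 - 5/116

<X>_t = int_0^t ((1/4) * X_s)^2 ds. Taking expectation inside the integral: E[<X>_t] = (1/4)^2 * int_0^t E[X_s^2] ds. For GBM, E[X_s^2] = x_0^2 * exp((2 mu + sigma^2) s). Integrating:
  E[<X>_t] = (1/4)^2 * (3/2)^2 * (exp((2*(8/5) + (1/4)^2) t) - 1) / (2*(8/5) + (1/4)^2)
           = (1/4)^2 * (3/2)^2 * (exp((261/80) t) - 1) / (261/80) = 5*exp(261*t/80)/116 - 5/116.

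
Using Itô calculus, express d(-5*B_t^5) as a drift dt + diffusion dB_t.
d(-5*B_t^5) = (-50*B_t^3) dt + (-25*B_t^4) dB_t

Itô's formula for f(B_t) gives d f(B_t) = f'(B_t) dB_t + (1/2) f''(B_t) dt. Compute derivatives of f(x) = -5*x^5:
  f'(x)  = -25*x^4
  f''(x) = -100*x^3
Substitute x = B_t and multiply the f'' term by 1/2:
  drift     = (1/2) * (-100*x^3) evaluated at B_t = -50*B_t^3
  diffusion = (-25*x^4) evaluated at B_t = -25*B_t^4
Therefore d(-5*B_t^5) = (-50*B_t^3) dt + (-25*B_t^4) dB_t.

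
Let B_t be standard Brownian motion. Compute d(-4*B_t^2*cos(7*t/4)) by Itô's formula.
d(-4*B_t^2*cos(7*t/4)) = (7*B_t^2*sin(7*t/4) - 4*cos(7*t/4)) dt + (-8*B_t*cos(7*t/4)) dB_t

Itô's formula for f(t, x): d f(t, B_t) = (f_t + (1/2) f_xx) dt + f_x dB_t. Compute partials of f(t, x) = -4*x^2*cos(7*t/4):
  f_t(t,x)  = 7*x^2*sin(7*t/4)
  f_x(t,x)  = -8*x*cos(7*t/4)
  f_xx(t,x) = -8*cos(7*t/4)
Assemble drift = f_t + (1/2) f_xx = 7*x^2*sin(7*t/4) - 4*cos(7*t/4) and diffusion = f_x = -8*x*cos(7*t/4). Substituting x = B_t:
  d(-4*B_t^2*cos(7*t/4)) = (7*B_t^2*sin(7*t/4) - 4*cos(7*t/4)) dt + (-8*B_t*cos(7*t/4)) dB_t.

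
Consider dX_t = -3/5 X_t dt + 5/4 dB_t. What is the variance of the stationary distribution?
lim Var(X_t) = 125/96

The OU SDE dX = -theta X dt + sigma dB admits the integrating factor exp(theta t): d(exp(theta t) X_t) = sigma exp(theta t) dB_t. Integrating from 0 to t gives X_t = x_0 * exp(-theta t) + sigma * int_0^t exp(-theta (t-s)) dB_s for any initial x_0. The Itô integral has variance (by the Itô isometry) sigma^2 * int_0^t exp(-2 theta (t - s)) ds = sigma^2 * (1 - exp(-2 theta t)) / (2 theta), independent of x_0.
With theta = 3/5, sigma = 5/4:
  Var(X_t) = (5/4)^2 * (1 - exp(-2*3/5 t)) / (2 * 3/5) = 125/96 - 125*exp(-6*t/5)/96.
As t -> infinity, exp(-2*3/5 t) -> 0, so the stationary variance is sigma^2 / (2 theta) = 125/96.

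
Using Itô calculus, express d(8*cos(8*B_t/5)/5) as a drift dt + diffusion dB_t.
d(8*cos(8*B_t/5)/5) = (-256*cos(8*B_t/5)/125) dt + (-64*sin(8*B_t/5)/25) dB_t

Itô's formula for f(B_t) gives d f(B_t) = f'(B_t) dB_t + (1/2) f''(B_t) dt. Compute derivatives of f(x) = 8*cos(8*x/5)/5:
  f'(x)  = -64*sin(8*x/5)/25
  f''(x) = -512*cos(8*x/5)/125
Substitute x = B_t and multiply the f'' term by 1/2:
  drift     = (1/2) * (-512*cos(8*x/5)/125) evaluated at B_t = -256*cos(8*B_t/5)/125
  diffusion = (-64*sin(8*x/5)/25) evaluated at B_t = -64*sin(8*B_t/5)/25
Therefore d(8*cos(8*B_t/5)/5) = (-256*cos(8*B_t/5)/125) dt + (-64*sin(8*B_t/5)/25) dB_t.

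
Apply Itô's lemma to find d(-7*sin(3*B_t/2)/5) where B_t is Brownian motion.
d(-7*sin(3*B_t/2)/5) = (63*sin(3*B_t/2)/40) dt + (-21*cos(3*B_t/2)/10) dB_t

Itô's formula for f(B_t) gives d f(B_t) = f'(B_t) dB_t + (1/2) f''(B_t) dt. Compute derivatives of f(x) = -7*sin(3*x/2)/5:
  f'(x)  = -21*cos(3*x/2)/10
  f''(x) = 63*sin(3*x/2)/20
Substitute x = B_t and multiply the f'' term by 1/2:
  drift     = (1/2) * (63*sin(3*x/2)/20) evaluated at B_t = 63*sin(3*B_t/2)/40
  diffusion = (-21*cos(3*x/2)/10) evaluated at B_t = -21*cos(3*B_t/2)/10
Therefore d(-7*sin(3*B_t/2)/5) = (63*sin(3*B_t/2)/40) dt + (-21*cos(3*B_t/2)/10) dB_t.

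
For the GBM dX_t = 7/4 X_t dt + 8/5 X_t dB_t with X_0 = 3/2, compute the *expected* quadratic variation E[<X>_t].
E[<X>_t] = 96*exp(303*t/50)/101 - 96/101

<X>_t = int_0^t ((8/5) * X_s)^2 ds. Taking expectation inside the integral: E[<X>_t] = (8/5)^2 * int_0^t E[X_s^2] ds. For GBM, E[X_s^2] = x_0^2 * exp((2 mu + sigma^2) s). Integrating:
  E[<X>_t] = (8/5)^2 * (3/2)^2 * (exp((2*(7/4) + (8/5)^2) t) - 1) / (2*(7/4) + (8/5)^2)
           = (8/5)^2 * (3/2)^2 * (exp((303/50) t) - 1) / (303/50) = 96*exp(303*t/50)/101 - 96/101.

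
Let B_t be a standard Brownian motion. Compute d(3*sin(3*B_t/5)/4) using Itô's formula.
d(3*sin(3*B_t/5)/4) = (-27*sin(3*B_t/5)/200) dt + (9*cos(3*B_t/5)/20) dB_t

Itô's formula for f(B_t) gives d f(B_t) = f'(B_t) dB_t + (1/2) f''(B_t) dt. Compute derivatives of f(x) = 3*sin(3*x/5)/4:
  f'(x)  = 9*cos(3*x/5)/20
  f''(x) = -27*sin(3*x/5)/100
Substitute x = B_t and multiply the f'' term by 1/2:
  drift     = (1/2) * (-27*sin(3*x/5)/100) evaluated at B_t = -27*sin(3*B_t/5)/200
  diffusion = (9*cos(3*x/5)/20) evaluated at B_t = 9*cos(3*B_t/5)/20
Therefore d(3*sin(3*B_t/5)/4) = (-27*sin(3*B_t/5)/200) dt + (9*cos(3*B_t/5)/20) dB_t.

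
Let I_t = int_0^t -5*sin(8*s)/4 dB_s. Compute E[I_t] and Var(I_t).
E[I_t] = 0; Var(I_t) = 25*t/32 - 25*sin(8*t)*cos(8*t)/256

The Itô integral of a deterministic integrand f(s) has mean 0 because each increment f(s) * (B_{s+ds} - B_s) has mean 0. By the Itô isometry:
  Var( int_0^t f(s) dB_s ) = E[ (int_0^t f(s) dB_s)^2 ] = int_0^t f(s)^2 ds.
Here f(s) = -5*sin(8*s)/4, so f(s)^2 = 25*sin(8*s)^2/16. Integrate:
  int_0^t (25*sin(8*s)^2/16) ds = 25*t/32 - 25*sin(8*t)*cos(8*t)/256.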